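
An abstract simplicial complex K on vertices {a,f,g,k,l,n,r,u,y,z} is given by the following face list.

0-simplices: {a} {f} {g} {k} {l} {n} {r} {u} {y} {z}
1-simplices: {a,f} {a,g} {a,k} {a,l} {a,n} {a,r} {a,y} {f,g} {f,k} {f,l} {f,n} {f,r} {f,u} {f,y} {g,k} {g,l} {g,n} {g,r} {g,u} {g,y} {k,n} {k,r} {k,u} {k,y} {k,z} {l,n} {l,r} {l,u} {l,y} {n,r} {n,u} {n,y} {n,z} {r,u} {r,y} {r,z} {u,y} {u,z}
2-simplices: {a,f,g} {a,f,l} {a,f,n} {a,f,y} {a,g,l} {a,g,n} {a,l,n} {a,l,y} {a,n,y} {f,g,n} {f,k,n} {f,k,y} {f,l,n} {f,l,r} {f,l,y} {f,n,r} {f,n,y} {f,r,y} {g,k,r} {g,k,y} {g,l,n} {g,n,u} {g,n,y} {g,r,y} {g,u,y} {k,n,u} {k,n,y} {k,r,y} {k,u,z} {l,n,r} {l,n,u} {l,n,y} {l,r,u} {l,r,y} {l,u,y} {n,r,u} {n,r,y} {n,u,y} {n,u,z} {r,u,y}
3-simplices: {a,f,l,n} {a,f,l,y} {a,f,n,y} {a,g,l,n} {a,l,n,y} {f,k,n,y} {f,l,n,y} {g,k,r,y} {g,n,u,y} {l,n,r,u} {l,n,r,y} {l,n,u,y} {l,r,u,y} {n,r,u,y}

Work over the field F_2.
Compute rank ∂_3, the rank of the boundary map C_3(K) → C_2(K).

rank∂_3=12

n_0=10 n_1=38 n_2=40 n_3=14  [Z2]
∂1: piv[af,ag,ak,al,an,ar,ay,fu,kz] rk=9  ker:fg,fk,fl,fn,fr,fy,gk,gl,gn,gr,gu,gy,kn,kr,ku,ky,ln,lr,lu,ly,nr,nu,ny,nz,ru,ry,rz,uy,uz
∂2: piv[afg,afl,afn,afy,agl,agn,aln,aly,any,fkn,fky,flr,fnr,fry,gkr,gky,gnu,gny,gry,guy,knu,kuz,lnu,lru,nuz] rk=25  ker:fgn,fln,fly,fny,gln,kny,kry,lnr,lny,lry,luy,nru,nry,nuy,ruy
∂3: piv[afln,afly,afny,agln,alny,fkny,gkry,gnuy,lnru,lnry,lnuy,lruy] rk=12  ker:flny,nruy
rk∂_3=12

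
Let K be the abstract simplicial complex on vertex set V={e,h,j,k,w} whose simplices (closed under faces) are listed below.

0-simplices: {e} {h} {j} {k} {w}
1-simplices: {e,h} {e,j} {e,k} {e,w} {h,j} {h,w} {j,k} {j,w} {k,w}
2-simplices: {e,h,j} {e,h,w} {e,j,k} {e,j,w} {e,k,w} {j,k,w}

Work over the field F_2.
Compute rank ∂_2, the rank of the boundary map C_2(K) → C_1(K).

n_0=5 n_1=9 n_2=6  [Z2]
∂1: piv[eh,ej,ek,ew] rk=4  ker:hj,hw,jk,jw,kw
∂2: piv[ehj,ehw,ejk,ejw,ekw] rk=5  ker:jkw
rk∂_2=5

rank∂_2=5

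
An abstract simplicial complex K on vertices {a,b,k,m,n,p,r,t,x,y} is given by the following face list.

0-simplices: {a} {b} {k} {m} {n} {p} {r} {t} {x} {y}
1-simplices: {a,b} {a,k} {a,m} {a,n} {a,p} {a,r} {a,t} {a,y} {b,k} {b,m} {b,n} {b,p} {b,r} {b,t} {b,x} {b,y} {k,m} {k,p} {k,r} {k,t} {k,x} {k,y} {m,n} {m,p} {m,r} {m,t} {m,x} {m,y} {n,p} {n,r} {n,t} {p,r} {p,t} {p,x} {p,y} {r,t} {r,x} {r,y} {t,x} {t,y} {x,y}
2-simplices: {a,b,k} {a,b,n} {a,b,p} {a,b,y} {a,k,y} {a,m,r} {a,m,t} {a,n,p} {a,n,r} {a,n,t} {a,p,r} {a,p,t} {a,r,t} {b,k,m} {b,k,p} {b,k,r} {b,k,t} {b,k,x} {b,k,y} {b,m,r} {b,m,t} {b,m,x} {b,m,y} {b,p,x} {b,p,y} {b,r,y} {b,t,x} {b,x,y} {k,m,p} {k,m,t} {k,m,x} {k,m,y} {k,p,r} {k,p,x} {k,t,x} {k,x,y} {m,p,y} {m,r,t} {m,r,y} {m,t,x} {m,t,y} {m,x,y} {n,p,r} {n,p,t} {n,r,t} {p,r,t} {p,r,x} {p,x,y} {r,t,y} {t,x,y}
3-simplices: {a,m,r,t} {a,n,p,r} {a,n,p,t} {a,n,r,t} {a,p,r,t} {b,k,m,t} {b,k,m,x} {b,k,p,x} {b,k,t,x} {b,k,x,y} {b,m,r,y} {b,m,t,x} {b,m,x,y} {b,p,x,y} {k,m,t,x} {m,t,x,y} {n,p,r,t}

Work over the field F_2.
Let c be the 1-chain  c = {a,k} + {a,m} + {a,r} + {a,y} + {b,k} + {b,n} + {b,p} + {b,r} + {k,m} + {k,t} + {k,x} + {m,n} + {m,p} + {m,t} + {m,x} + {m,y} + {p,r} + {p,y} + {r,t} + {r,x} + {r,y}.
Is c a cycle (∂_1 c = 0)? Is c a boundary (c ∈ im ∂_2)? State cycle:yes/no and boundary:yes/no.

n_0=10 n_1=41 n_2=50 n_3=17  [Z2]
∂1: piv[ab,ak,am,an,ap,ar,at,ay,bx] rk=9  ker:bk,bm,bn,bp,br,bt,by,km,kp,kr,kt,kx,ky,mn,mp,mr,mt,mx,my,np,nr,nt,pr,pt,px,py,rt,rx,ry,tx,ty,xy
∂2: piv[abk,abn,abp,aby,aky,amr,amt,anp,anr,ant,apr,apt,art,bkm,bkp,bkr,bkt,bkx,bmr,bmt,bmx,bmy,bpx,bpy,bry,btx,bxy,kmp,kpr,mty,prx] rk=31  ker:bky,kmt,kmx,kmy,kpx,ktx,kxy,mpy,mrt,mry,mtx,mxy,npr,npt,nrt,prt,pxy,rty,txy
∂3: piv[amrt,anpr,anpt,anrt,aprt,bkmt,bkmx,bkpx,bktx,bkxy,bmry,bmtx,bmxy,bpxy,mtxy] rk=15  ker:kmtx,nprt
∂1c = {k} + {m} + {t} + {x}

cycle:no boundary:no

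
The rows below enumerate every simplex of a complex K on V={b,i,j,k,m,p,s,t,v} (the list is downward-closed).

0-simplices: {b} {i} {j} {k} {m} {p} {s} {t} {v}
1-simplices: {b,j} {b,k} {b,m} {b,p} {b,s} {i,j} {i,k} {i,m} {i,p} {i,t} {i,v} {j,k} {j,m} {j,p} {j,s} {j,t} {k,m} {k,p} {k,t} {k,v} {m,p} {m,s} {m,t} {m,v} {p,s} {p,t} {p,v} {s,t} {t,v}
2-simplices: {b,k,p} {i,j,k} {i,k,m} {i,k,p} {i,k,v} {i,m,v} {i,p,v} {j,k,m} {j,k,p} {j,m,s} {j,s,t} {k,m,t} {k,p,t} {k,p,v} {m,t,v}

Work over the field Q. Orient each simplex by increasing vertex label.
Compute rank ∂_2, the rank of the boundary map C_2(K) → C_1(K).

rank∂_2=14

n_0=9 n_1=29 n_2=15  [Q]
∂1: piv[bj,bk,bm,bp,bs,ij,it,iv] rk=8  ker:ik,im,ip,jk,jm,jp,js,jt,km,kp,kt,kv,mp,ms,mt,mv,ps,pt,pv,st,tv
∂2: piv[bkp,ijk,ikm,ikp,ikv,imv,ipv,jkm,jkp,jms,jst,kmt,kpt,mtv] rk=14  ker:kpv
rk∂_2=14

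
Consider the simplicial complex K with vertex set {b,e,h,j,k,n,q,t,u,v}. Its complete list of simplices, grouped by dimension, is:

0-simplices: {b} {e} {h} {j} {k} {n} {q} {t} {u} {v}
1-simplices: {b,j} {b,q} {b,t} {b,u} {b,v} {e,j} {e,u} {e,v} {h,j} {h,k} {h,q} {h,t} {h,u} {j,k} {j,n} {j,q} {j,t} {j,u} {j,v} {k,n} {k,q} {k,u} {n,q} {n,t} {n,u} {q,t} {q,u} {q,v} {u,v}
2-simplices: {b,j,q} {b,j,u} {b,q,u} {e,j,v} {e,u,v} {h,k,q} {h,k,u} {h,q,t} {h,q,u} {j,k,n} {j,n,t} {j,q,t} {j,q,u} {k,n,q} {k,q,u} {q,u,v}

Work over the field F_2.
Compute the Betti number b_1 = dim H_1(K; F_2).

b_1=6

n_0=10 n_1=29 n_2=16  [Z2]
∂1: piv[bj,bq,bt,bu,bv,ej,hj,hk,jn] rk=9  ker:eu,ev,hq,ht,hu,jk,jq,jt,ju,jv,kn,kq,ku,nq,nt,nu,qt,qu,qv,uv
∂2: piv[bjq,bju,bqu,ejv,euv,hkq,hku,hqt,hqu,jkn,jnt,jqt,knq,quv] rk=14  ker:jqu,kqu
b_1=(29−9)−14=6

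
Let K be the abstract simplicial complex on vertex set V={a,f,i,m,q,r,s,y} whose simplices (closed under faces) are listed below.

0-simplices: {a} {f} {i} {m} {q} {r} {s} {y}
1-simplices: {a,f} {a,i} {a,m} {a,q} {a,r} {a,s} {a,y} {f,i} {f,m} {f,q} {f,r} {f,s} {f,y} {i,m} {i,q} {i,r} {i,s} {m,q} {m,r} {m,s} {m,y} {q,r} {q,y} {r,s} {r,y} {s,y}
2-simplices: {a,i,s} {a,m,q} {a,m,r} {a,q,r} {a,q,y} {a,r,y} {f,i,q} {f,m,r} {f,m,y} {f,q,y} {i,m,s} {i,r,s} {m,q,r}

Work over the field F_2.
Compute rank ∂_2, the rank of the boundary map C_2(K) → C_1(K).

n_0=8 n_1=26 n_2=13  [Z2]
∂1: piv[af,ai,am,aq,ar,as,ay] rk=7  ker:fi,fm,fq,fr,fs,fy,im,iq,ir,is,mq,mr,ms,my,qr,qy,rs,ry,sy
∂2: piv[ais,amq,amr,aqr,aqy,ary,fiq,fmr,fmy,fqy,ims,irs] rk=12  ker:mqr
rk∂_2=12

rank∂_2=12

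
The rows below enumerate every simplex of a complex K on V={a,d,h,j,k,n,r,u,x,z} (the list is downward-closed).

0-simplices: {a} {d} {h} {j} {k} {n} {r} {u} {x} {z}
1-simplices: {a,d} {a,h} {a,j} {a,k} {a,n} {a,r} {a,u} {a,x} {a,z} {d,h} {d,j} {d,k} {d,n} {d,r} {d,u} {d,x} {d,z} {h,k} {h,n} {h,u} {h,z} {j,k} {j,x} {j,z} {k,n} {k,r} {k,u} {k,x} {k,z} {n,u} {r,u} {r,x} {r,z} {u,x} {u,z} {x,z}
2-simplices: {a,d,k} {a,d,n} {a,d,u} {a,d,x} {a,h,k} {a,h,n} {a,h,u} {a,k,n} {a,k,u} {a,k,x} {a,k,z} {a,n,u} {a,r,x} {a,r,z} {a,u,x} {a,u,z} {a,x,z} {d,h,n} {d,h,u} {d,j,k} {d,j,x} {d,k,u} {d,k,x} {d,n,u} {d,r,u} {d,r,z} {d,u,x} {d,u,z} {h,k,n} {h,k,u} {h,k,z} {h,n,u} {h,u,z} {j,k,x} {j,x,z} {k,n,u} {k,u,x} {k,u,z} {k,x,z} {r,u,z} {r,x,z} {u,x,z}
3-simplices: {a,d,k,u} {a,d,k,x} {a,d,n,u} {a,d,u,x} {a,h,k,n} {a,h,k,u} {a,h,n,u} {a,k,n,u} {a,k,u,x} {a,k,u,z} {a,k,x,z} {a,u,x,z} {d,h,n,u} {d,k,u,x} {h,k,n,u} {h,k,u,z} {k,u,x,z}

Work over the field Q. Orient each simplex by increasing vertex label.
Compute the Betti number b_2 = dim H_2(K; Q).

n_0=10 n_1=36 n_2=42 n_3=17  [Q]
∂1: piv[ad,ah,aj,ak,an,ar,au,ax,az] rk=9  ker:dh,dj,dk,dn,dr,du,dx,dz,hk,hn,hu,hz,jk,jx,jz,kn,kr,ku,kx,kz,nu,ru,rx,rz,ux,uz,xz
∂2: piv[adk,adn,adu,adx,ahk,ahn,ahu,akn,aku,akx,akz,anu,arx,arz,aux,auz,axz,dhn,djk,djx,dru,drz,duz,hkz,jxz] rk=25  ker:dhu,dku,dkx,dnu,dux,hkn,hku,hnu,huz,jkx,knu,kux,kuz,kxz,ruz,rxz,uxz
∂3: piv[adku,adkx,adnu,adux,ahkn,ahku,ahnu,aknu,akux,akuz,akxz,auxz,dhnu,hkuz] rk=14  ker:dkux,hknu,kuxz
b_2=(42−25)−14=3

b_2=3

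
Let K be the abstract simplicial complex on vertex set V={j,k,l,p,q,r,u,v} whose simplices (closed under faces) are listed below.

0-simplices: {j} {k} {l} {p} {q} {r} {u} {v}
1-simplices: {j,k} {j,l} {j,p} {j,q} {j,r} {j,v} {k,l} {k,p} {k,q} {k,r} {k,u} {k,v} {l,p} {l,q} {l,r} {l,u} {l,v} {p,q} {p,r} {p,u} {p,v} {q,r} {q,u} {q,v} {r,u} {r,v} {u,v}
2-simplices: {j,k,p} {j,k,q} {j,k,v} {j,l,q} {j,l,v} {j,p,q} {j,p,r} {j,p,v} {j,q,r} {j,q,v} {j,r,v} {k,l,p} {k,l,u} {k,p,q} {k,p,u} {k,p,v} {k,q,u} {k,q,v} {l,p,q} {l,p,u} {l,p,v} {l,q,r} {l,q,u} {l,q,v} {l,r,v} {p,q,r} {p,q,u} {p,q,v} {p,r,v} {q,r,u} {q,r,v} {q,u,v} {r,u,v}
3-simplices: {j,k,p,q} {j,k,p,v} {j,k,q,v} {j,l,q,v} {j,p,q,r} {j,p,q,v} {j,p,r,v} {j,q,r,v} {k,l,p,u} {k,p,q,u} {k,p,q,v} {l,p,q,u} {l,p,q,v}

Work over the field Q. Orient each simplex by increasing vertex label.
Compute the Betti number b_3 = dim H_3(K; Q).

n_0=8 n_1=27 n_2=33 n_3=13  [Q]
∂1: piv[jk,jl,jp,jq,jr,jv,ku] rk=7  ker:kl,kp,kq,kr,kv,lp,lq,lr,lu,lv,pq,pr,pu,pv,qr,qu,qv,ru,rv,uv
∂2: piv[jkp,jkq,jkv,jlq,jlv,jpq,jpr,jpv,jqr,jqv,jrv,klp,klu,kpu,kqu,lpq,lqr,qru,quv] rk=19  ker:kpq,kpv,kqv,lpu,lpv,lqu,lqv,lrv,pqr,pqu,pqv,prv,qrv,ruv
∂3: piv[jkpq,jkpv,jkqv,jlqv,jpqr,jpqv,jprv,jqrv,klpu,kpqu,lpqu,lpqv] rk=12  ker:kpqv
b_3=(13−12)−0=1

b_3=1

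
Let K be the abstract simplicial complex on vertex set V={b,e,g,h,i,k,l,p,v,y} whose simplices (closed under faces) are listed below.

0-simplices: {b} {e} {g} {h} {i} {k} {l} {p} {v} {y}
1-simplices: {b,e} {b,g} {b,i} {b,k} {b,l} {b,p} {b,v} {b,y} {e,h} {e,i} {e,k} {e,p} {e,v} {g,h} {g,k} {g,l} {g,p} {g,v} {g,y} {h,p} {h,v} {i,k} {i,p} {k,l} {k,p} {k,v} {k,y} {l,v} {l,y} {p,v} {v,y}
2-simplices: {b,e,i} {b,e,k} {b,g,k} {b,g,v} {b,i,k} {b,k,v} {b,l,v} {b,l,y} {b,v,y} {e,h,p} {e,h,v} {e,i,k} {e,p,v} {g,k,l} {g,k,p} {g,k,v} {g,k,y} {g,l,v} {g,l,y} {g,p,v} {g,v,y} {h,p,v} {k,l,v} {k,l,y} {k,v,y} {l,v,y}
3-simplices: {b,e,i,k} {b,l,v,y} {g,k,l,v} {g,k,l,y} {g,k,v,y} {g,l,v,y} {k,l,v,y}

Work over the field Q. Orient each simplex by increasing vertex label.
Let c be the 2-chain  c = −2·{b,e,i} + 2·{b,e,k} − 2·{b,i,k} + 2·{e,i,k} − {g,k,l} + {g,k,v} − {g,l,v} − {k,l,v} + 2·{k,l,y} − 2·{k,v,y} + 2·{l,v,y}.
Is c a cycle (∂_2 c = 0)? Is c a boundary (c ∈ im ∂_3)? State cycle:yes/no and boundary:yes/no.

cycle:yes boundary:yes

n_0=10 n_1=31 n_2=26 n_3=7  [Q]
∂1: piv[be,bg,bi,bk,bl,bp,bv,by,eh] rk=9  ker:ei,ek,ep,ev,gh,gk,gl,gp,gv,gy,hp,hv,ik,ip,kl,kp,kv,ky,lv,ly,pv,vy
∂2: piv[bei,bek,bgk,bgv,bik,bkv,blv,bly,bvy,ehp,ehv,epv,gkl,gkp,gky,glv,gly,gpv] rk=18  ker:eik,gkv,gvy,hpv,klv,kly,kvy,lvy
∂3: piv[beik,blvy,gklv,gkly,gkvy,glvy] rk=6  ker:klvy
∂2c = 0
c vs im∂3: reduces to 0 ⇒ boundary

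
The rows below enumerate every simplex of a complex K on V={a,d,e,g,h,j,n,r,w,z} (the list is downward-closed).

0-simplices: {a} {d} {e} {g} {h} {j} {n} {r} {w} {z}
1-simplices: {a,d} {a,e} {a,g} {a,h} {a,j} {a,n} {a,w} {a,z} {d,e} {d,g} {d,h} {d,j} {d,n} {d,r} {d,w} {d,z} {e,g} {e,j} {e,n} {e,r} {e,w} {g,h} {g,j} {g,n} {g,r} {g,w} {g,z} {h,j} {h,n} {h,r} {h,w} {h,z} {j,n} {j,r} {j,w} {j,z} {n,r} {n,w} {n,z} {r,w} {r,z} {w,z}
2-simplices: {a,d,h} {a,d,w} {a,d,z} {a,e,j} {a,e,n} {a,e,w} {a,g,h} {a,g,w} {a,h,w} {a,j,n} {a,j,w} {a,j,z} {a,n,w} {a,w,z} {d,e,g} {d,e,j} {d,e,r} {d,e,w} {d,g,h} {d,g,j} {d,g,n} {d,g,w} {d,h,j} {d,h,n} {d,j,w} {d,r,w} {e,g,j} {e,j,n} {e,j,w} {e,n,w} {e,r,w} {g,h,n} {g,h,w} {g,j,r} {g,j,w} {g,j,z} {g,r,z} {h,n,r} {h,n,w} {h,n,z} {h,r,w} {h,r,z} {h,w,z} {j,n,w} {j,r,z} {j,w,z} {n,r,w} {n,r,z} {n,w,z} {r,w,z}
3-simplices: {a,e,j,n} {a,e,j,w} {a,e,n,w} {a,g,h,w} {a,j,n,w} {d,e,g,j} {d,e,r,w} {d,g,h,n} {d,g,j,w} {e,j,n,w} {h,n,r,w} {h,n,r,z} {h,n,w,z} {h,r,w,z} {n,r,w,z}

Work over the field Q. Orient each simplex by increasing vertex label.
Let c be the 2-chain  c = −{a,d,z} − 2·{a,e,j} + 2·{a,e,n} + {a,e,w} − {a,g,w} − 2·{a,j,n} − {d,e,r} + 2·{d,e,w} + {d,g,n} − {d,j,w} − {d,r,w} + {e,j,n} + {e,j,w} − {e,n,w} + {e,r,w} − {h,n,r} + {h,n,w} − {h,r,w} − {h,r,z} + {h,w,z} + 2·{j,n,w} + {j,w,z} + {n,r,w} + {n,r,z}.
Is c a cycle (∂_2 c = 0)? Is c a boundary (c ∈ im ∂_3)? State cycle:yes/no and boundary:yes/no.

n_0=10 n_1=42 n_2=50 n_3=15  [Q]
∂1: piv[ad,ae,ag,ah,aj,an,aw,az,dr] rk=9  ker:de,dg,dh,dj,dn,dw,dz,eg,ej,en,er,ew,gh,gj,gn,gr,gw,gz,hj,hn,hr,hw,hz,jn,jr,jw,jz,nr,nw,nz,rw,rz,wz
∂2: piv[adh,adw,adz,aej,aen,aew,agh,agw,ahw,ajn,ajw,ajz,anw,awz,deg,dej,der,dew,dgh,dgj,dgn,dhj,dhn,drw,gjr,gjz,grz,hnr,hnw,hnz,hrw,hrz,hwz] rk=33  ker:dgw,djw,egj,ejn,ejw,enw,erw,ghn,ghw,gjw,jnw,jrz,jwz,nrw,nrz,nwz,rwz
∂3: piv[aejn,aejw,aenw,aghw,ajnw,degj,derw,dghn,dgjw,hnrw,hnrz,hnwz,hrwz] rk=13  ker:ejnw,nrwz
∂2c = −{a,d} + {a,e} − {a,g} + {a,z} + {d,e} + {d,g} − {d,j} − {d,n} − {d,z} + 2·{e,w} + {g,n} − {g,w} − {h,r} + {h,w} + {j,n} − {j,w} − {j,z} + {n,r} + {n,w} − {n,z} + 2·{w,z}

cycle:no boundary:no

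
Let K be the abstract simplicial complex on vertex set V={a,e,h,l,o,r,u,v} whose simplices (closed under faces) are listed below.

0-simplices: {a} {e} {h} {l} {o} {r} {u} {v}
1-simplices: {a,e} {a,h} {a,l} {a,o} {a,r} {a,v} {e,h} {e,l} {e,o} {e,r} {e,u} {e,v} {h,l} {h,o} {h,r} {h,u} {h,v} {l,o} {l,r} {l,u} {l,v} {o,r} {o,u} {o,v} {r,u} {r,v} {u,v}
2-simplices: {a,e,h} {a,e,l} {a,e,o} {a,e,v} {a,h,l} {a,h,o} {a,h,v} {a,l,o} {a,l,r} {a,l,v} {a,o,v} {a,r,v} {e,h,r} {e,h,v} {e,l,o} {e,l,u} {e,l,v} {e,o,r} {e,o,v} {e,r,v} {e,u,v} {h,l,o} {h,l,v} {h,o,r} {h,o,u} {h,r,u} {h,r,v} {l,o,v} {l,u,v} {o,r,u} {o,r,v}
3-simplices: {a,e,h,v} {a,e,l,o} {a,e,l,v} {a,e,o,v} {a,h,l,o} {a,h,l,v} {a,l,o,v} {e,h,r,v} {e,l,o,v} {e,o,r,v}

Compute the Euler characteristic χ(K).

χ(K)=2

n_0=8 n_1=27 n_2=31 n_3=10
χ=+8−27+31−10=2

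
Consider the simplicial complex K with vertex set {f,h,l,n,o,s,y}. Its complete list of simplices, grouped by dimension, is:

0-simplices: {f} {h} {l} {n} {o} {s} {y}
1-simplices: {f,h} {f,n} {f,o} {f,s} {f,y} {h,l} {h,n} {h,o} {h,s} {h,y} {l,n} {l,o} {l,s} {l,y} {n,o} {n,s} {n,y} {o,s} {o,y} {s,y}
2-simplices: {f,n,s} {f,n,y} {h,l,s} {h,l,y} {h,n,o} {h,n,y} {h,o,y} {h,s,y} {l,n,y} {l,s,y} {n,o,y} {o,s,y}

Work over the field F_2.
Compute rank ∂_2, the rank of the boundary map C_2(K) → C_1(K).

rank∂_2=10

n_0=7 n_1=20 n_2=12  [Z2]
∂1: piv[fh,fn,fo,fs,fy,hl] rk=6  ker:hn,ho,hs,hy,ln,lo,ls,ly,no,ns,ny,os,oy,sy
∂2: piv[fns,fny,hls,hly,hno,hny,hoy,hsy,lny,osy] rk=10  ker:lsy,noy
rk∂_2=10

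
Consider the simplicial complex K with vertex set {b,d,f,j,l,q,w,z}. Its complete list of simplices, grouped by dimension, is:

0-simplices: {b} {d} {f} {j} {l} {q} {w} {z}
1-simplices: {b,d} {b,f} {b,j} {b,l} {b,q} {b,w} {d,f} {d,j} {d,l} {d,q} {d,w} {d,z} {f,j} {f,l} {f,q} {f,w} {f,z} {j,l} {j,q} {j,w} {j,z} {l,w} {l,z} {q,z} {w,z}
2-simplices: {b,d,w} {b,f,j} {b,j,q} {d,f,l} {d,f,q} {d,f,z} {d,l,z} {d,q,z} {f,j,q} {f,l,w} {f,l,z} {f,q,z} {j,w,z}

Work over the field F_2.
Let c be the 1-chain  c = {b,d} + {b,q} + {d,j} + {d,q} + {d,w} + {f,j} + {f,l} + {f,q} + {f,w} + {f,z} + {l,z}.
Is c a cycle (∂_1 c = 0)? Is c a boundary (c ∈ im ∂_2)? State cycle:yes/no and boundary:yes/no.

cycle:no boundary:no

n_0=8 n_1=25 n_2=13  [Z2]
∂1: piv[bd,bf,bj,bl,bq,bw,dz] rk=7  ker:df,dj,dl,dq,dw,fj,fl,fq,fw,fz,jl,jq,jw,jz,lw,lz,qz,wz
∂2: piv[bdw,bfj,bjq,dfl,dfq,dfz,dlz,dqz,fjq,flw,jwz] rk=11  ker:flz,fqz
∂1c = {f} + {q}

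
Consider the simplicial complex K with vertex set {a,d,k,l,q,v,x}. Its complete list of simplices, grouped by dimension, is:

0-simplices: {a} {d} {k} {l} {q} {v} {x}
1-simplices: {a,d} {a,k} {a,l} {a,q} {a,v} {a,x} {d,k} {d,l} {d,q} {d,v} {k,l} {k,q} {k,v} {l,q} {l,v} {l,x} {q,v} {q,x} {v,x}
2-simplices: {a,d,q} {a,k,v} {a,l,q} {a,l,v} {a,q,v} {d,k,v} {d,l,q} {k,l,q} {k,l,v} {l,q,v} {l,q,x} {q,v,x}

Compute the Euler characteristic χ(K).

n_0=7 n_1=19 n_2=12
χ=+7−19+12=0

χ(K)=0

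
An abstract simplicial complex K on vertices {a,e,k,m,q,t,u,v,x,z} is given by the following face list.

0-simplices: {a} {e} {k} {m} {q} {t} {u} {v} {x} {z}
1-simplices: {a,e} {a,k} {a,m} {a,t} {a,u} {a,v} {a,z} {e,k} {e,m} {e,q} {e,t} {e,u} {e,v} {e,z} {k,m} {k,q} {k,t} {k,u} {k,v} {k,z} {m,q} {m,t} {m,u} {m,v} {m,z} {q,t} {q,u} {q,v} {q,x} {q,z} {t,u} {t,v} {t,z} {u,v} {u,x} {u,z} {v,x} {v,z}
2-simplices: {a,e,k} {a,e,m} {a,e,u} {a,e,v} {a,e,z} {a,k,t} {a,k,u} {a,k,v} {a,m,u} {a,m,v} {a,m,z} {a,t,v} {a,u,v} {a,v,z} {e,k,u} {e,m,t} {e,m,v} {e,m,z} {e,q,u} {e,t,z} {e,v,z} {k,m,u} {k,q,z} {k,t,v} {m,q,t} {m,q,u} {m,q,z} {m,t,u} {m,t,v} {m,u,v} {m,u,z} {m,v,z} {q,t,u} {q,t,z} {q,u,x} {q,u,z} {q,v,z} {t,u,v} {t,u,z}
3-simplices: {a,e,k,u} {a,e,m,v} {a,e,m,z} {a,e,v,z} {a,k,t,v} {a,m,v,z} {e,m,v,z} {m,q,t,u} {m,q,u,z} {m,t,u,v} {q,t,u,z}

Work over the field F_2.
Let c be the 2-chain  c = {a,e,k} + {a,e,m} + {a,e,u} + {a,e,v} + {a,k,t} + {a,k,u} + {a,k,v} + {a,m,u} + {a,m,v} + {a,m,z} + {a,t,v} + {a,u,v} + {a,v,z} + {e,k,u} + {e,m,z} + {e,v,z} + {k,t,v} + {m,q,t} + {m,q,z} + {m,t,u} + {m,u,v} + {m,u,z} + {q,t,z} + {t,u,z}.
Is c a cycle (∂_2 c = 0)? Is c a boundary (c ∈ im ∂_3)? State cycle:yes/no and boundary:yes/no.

cycle:yes boundary:no

n_0=10 n_1=38 n_2=39 n_3=11  [Z2]
∂1: piv[ae,ak,am,at,au,av,az,eq,qx] rk=9  ker:ek,em,et,eu,ev,ez,km,kq,kt,ku,kv,kz,mq,mt,mu,mv,mz,qt,qu,qv,qz,tu,tv,tz,uv,ux,uz,vx,vz
∂2: piv[aek,aem,aeu,aev,aez,akt,aku,akv,amu,amv,amz,atv,auv,avz,emt,equ,etz,kmu,kqz,mqt,mqu,mqz,mtu,mtv,muz,qux,qvz] rk=27  ker:eku,emv,emz,evz,ktv,muv,mvz,qtu,qtz,quz,tuv,tuz
∂3: piv[aeku,aemv,aemz,aevz,aktv,amvz,mqtu,mquz,mtuv,qtuz] rk=10  ker:emvz
∂2c = 0
c vs im∂3: residual ≠ 0 ⇒ not boundary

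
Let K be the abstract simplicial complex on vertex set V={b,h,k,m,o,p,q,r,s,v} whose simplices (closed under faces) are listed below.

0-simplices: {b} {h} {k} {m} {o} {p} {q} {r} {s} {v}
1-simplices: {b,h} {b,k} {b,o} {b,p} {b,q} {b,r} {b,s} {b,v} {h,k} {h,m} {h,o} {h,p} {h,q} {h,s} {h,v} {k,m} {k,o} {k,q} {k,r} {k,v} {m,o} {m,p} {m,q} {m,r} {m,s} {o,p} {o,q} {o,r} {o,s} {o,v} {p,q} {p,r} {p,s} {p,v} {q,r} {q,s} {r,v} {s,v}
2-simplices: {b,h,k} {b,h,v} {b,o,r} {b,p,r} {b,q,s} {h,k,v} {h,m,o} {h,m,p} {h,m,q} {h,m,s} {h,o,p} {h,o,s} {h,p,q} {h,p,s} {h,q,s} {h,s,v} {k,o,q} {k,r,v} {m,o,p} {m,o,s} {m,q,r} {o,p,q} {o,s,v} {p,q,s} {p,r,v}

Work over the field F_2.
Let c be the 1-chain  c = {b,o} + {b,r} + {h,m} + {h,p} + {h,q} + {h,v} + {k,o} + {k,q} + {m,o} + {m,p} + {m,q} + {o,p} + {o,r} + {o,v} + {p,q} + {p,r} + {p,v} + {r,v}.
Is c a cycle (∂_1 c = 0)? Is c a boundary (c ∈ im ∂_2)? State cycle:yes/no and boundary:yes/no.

cycle:yes boundary:yes

n_0=10 n_1=38 n_2=25  [Z2]
∂1: piv[bh,bk,bo,bp,bq,br,bs,bv,hm] rk=9  ker:hk,ho,hp,hq,hs,hv,km,ko,kq,kr,kv,mo,mp,mq,mr,ms,op,oq,or,os,ov,pq,pr,ps,pv,qr,qs,rv,sv
∂2: piv[bhk,bhv,bor,bpr,bqs,hkv,hmo,hmp,hmq,hms,hop,hos,hpq,hps,hqs,hsv,koq,krv,mqr,opq,osv,prv] rk=22  ker:mop,mos,pqs
∂1c = 0
c vs im∂2: reduces to 0 ⇒ boundary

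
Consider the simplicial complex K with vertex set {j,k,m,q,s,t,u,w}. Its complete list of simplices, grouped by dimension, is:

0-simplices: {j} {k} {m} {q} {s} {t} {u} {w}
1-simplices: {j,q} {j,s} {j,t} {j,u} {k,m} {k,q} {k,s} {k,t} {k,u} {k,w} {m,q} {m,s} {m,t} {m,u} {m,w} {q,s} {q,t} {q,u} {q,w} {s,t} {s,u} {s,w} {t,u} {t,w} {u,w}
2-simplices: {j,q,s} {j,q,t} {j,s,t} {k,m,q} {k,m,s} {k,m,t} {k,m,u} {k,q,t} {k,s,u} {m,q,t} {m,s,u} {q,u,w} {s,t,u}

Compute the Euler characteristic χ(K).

χ(K)=-4

n_0=8 n_1=25 n_2=13
χ=+8−25+13=-4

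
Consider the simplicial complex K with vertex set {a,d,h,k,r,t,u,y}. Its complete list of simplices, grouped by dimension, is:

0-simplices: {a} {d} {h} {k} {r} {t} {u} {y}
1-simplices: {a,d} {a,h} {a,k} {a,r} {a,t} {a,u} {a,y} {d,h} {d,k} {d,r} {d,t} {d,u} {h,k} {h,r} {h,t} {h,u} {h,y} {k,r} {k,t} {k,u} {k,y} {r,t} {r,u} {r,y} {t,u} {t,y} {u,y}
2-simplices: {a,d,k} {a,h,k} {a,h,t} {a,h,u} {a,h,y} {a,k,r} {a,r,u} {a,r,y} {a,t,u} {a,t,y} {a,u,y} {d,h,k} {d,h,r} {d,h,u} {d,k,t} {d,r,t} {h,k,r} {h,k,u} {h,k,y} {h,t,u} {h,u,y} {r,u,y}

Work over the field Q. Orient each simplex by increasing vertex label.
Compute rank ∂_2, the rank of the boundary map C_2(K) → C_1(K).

n_0=8 n_1=27 n_2=22  [Q]
∂1: piv[ad,ah,ak,ar,at,au,ay] rk=7  ker:dh,dk,dr,dt,du,hk,hr,ht,hu,hy,kr,kt,ku,ky,rt,ru,ry,tu,ty,uy
∂2: piv[adk,ahk,aht,ahu,ahy,akr,aru,ary,atu,aty,auy,dhk,dhr,dhu,dkt,drt,hkr,hku,hky] rk=19  ker:htu,huy,ruy
rk∂_2=19

rank∂_2=19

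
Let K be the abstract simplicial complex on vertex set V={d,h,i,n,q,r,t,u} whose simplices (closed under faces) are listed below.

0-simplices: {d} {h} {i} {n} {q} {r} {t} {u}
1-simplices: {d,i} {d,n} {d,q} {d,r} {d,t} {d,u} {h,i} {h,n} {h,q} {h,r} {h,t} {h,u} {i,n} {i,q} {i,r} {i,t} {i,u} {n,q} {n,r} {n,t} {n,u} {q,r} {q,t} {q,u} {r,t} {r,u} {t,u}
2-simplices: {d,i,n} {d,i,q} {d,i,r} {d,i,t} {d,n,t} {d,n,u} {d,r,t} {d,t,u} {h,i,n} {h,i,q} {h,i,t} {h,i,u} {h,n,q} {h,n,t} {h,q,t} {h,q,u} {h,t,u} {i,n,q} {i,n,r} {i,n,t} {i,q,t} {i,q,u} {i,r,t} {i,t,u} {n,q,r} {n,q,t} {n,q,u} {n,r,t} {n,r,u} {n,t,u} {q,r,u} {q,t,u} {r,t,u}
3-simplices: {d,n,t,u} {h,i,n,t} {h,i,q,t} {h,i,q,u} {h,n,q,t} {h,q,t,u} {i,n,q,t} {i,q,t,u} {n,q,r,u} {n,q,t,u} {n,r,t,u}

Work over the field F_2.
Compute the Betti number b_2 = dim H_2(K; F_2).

n_0=8 n_1=27 n_2=33 n_3=11  [Z2]
∂1: piv[di,dn,dq,dr,dt,du,hi] rk=7  ker:hn,hq,hr,ht,hu,in,iq,ir,it,iu,nq,nr,nt,nu,qr,qt,qu,rt,ru,tu
∂2: piv[din,diq,dir,dit,dnt,dnu,drt,dtu,hin,hiq,hit,hiu,hnq,hqt,hqu,htu,inr,nqr,nru] rk=19  ker:hnt,inq,int,iqt,iqu,irt,itu,nqt,nqu,nrt,ntu,qru,qtu,rtu
∂3: piv[dntu,hint,hiqt,hiqu,hnqt,hqtu,inqt,iqtu,nqru,nqtu,nrtu] rk=11
b_2=(33−19)−11=3

b_2=3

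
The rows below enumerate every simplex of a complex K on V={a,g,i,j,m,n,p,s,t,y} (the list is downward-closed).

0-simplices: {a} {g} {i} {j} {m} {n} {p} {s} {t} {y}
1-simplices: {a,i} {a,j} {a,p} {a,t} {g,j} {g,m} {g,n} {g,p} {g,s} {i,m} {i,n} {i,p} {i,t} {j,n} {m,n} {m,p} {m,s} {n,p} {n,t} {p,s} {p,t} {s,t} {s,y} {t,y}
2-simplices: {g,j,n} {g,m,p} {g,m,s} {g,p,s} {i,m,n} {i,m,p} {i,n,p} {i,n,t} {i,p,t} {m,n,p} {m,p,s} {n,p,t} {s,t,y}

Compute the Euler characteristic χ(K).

χ(K)=-1

n_0=10 n_1=24 n_2=13
χ=+10−24+13=-1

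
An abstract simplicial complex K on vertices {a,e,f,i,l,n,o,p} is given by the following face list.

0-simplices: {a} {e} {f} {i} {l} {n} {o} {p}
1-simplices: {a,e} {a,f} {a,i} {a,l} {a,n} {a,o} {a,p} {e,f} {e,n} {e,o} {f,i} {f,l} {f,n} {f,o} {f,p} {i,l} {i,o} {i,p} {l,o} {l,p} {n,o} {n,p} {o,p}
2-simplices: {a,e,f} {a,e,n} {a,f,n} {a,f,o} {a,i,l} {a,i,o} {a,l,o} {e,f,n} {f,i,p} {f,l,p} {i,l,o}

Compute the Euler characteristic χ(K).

n_0=8 n_1=23 n_2=11
χ=+8−23+11=-4

χ(K)=-4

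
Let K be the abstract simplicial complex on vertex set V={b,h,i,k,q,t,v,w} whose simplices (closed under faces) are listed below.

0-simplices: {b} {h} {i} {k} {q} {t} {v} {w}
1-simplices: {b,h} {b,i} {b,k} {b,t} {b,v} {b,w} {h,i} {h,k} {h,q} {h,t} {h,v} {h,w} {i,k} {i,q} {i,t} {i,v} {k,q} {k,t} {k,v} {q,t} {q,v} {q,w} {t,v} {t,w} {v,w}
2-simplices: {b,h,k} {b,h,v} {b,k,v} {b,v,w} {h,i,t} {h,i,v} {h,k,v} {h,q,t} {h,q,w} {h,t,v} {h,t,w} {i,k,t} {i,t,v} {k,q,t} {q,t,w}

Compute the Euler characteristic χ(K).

χ(K)=-2

n_0=8 n_1=25 n_2=15
χ=+8−25+15=-2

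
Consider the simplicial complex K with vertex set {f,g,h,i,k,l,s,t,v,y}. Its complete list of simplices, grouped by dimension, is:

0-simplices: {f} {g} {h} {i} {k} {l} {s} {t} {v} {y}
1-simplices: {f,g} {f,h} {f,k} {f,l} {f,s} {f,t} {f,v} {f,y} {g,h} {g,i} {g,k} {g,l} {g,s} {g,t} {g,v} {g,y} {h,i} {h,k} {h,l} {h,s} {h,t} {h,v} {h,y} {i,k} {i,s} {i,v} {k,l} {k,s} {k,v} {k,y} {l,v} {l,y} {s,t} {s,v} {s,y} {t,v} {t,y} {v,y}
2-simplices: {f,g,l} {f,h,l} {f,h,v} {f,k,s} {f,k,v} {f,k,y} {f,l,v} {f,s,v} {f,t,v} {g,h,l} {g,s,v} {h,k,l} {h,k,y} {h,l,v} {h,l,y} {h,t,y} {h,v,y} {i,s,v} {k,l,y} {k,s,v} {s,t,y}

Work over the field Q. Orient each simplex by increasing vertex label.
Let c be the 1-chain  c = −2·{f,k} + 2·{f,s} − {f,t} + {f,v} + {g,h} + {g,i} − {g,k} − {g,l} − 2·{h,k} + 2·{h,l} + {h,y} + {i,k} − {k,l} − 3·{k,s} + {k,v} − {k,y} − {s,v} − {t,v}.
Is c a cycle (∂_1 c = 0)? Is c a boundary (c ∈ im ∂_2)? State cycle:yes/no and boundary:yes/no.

n_0=10 n_1=38 n_2=21  [Q]
∂1: piv[fg,fh,fk,fl,fs,ft,fv,fy,gi] rk=9  ker:gh,gk,gl,gs,gt,gv,gy,hi,hk,hl,hs,ht,hv,hy,ik,is,iv,kl,ks,kv,ky,lv,ly,st,sv,sy,tv,ty,vy
∂2: piv[fgl,fhl,fhv,fks,fkv,fky,flv,fsv,ftv,ghl,gsv,hkl,hky,hly,hty,hvy,isv,sty] rk=18  ker:hlv,kly,ksv
∂1c = 0
c vs im∂2: residual ≠ 0 ⇒ not boundary

cycle:yes boundary:no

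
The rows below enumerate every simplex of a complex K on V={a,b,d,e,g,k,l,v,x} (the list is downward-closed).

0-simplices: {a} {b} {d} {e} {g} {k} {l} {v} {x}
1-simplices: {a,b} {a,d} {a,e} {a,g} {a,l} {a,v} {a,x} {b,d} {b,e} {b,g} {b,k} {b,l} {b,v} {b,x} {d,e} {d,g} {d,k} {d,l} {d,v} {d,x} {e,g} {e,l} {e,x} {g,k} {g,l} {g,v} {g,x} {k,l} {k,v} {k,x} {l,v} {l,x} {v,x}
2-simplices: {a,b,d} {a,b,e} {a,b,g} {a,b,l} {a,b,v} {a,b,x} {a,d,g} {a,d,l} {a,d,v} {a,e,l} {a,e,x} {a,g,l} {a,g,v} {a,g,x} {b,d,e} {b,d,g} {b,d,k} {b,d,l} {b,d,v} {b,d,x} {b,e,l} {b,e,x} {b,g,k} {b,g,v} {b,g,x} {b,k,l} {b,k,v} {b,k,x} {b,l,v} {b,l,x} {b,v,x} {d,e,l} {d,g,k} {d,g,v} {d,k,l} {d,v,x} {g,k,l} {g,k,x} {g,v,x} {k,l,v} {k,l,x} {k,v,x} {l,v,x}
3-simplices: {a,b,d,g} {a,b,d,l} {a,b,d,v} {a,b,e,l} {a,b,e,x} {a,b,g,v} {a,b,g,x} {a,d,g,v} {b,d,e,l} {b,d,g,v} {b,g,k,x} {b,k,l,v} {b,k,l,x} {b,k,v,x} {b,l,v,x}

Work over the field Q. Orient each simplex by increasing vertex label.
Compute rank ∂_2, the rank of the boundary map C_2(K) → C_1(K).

rank∂_2=24

n_0=9 n_1=33 n_2=43 n_3=15  [Q]
∂1: piv[ab,ad,ae,ag,al,av,ax,bk] rk=8  ker:bd,be,bg,bl,bv,bx,de,dg,dk,dl,dv,dx,eg,el,ex,gk,gl,gv,gx,kl,kv,kx,lv,lx,vx
∂2: piv[abd,abe,abg,abl,abv,abx,adg,adl,adv,ael,aex,agl,agv,agx,bde,bdk,bdx,bgk,bkl,bkv,bkx,blv,blx,bvx] rk=24  ker:bdg,bdl,bdv,bel,bex,bgv,bgx,del,dgk,dgv,dkl,dvx,gkl,gkx,gvx,klv,klx,kvx,lvx
∂3: piv[abdg,abdl,abdv,abel,abex,abgv,abgx,adgv,bdel,bgkx,bklv,bklx,bkvx,blvx] rk=14  ker:bdgv
rk∂_2=24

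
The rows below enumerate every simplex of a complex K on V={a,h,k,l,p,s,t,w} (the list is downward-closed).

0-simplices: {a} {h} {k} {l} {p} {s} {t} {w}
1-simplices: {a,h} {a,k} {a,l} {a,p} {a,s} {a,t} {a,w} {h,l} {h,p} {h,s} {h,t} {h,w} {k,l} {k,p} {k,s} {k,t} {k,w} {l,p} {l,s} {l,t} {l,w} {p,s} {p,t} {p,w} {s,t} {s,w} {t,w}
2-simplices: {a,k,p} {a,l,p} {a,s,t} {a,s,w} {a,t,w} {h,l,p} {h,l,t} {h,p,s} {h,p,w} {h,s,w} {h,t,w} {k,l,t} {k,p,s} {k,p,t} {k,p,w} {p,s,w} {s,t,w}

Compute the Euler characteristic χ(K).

n_0=8 n_1=27 n_2=17
χ=+8−27+17=-2

χ(K)=-2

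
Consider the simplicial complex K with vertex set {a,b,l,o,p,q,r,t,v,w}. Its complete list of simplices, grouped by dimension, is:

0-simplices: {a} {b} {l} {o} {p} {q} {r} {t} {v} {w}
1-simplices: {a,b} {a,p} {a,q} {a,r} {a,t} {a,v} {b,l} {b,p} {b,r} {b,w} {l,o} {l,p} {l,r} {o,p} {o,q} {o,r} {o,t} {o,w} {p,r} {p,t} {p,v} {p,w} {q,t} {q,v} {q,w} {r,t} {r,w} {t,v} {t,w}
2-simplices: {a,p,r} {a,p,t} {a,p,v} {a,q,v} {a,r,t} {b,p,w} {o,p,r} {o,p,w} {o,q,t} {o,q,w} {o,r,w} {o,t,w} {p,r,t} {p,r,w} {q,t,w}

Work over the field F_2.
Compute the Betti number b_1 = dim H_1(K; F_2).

b_1=8

n_0=10 n_1=29 n_2=15  [Z2]
∂1: piv[ab,ap,aq,ar,at,av,bl,bw,lo] rk=9  ker:bp,br,lp,lr,op,oq,or,ot,ow,pr,pt,pv,pw,qt,qv,qw,rt,rw,tv,tw
∂2: piv[apr,apt,apv,aqv,art,bpw,opr,opw,oqt,oqw,orw,otw] rk=12  ker:prt,prw,qtw
b_1=(29−9)−12=8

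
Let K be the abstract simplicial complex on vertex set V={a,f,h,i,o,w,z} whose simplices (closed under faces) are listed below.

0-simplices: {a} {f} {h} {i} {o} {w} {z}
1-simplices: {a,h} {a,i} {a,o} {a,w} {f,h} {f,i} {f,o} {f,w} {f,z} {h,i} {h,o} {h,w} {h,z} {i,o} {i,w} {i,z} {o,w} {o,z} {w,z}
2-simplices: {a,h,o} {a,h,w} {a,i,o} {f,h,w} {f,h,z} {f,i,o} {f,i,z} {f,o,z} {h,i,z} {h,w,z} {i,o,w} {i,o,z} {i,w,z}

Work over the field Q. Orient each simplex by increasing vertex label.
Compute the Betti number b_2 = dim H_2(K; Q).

n_0=7 n_1=19 n_2=13  [Q]
∂1: piv[ah,ai,ao,aw,fh,fz] rk=6  ker:fi,fo,fw,hi,ho,hw,hz,io,iw,iz,ow,oz,wz
∂2: piv[aho,ahw,aio,fhw,fhz,fio,fiz,foz,hiz,hwz,iow,iwz] rk=12  ker:ioz
b_2=(13−12)−0=1

b_2=1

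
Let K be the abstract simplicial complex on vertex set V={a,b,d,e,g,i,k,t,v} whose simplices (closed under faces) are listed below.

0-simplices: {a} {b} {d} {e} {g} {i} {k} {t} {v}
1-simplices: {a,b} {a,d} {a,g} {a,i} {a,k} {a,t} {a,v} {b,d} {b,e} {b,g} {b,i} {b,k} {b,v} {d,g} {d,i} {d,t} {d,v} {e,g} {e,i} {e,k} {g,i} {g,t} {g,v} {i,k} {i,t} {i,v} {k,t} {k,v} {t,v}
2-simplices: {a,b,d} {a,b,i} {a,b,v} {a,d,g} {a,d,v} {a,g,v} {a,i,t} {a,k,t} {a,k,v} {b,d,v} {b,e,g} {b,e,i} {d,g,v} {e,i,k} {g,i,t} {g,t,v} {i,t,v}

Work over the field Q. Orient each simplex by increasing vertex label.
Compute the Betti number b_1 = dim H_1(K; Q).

n_0=9 n_1=29 n_2=17  [Q]
∂1: piv[ab,ad,ag,ai,ak,at,av,be] rk=8  ker:bd,bg,bi,bk,bv,dg,di,dt,dv,eg,ei,ek,gi,gt,gv,ik,it,iv,kt,kv,tv
∂2: piv[abd,abi,abv,adg,adv,agv,ait,akt,akv,beg,bei,eik,git,gtv,itv] rk=15  ker:bdv,dgv
b_1=(29−8)−15=6

b_1=6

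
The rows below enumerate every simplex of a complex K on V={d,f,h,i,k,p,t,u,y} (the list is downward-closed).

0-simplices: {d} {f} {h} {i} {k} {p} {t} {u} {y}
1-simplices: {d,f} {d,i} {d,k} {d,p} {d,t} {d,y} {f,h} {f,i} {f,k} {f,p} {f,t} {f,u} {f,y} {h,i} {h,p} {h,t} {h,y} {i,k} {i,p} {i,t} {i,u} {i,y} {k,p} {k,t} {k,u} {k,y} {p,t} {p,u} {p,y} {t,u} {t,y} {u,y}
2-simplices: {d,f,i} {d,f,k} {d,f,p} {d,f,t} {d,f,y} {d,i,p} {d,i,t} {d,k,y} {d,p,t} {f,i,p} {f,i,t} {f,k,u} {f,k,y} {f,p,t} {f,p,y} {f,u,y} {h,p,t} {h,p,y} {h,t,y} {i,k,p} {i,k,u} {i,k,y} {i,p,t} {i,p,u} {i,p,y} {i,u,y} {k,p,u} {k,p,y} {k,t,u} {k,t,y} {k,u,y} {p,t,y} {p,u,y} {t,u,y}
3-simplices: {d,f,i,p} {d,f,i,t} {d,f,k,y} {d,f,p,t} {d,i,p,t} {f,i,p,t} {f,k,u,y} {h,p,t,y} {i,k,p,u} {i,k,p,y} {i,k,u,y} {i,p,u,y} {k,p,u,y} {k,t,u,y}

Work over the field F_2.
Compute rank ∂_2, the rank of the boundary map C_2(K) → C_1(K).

rank∂_2=22

n_0=9 n_1=32 n_2=34 n_3=14  [Z2]
∂1: piv[df,di,dk,dp,dt,dy,fh,fu] rk=8  ker:fi,fk,fp,ft,fy,hi,hp,ht,hy,ik,ip,it,iu,iy,kp,kt,ku,ky,pt,pu,py,tu,ty,uy
∂2: piv[dfi,dfk,dfp,dft,dfy,dip,dit,dky,dpt,fku,fpy,fuy,hpt,hpy,hty,ikp,iku,iky,ipu,ipy,ktu,kty] rk=22  ker:fip,fit,fky,fpt,ipt,iuy,kpu,kpy,kuy,pty,puy,tuy
∂3: piv[dfip,dfit,dfky,dfpt,dipt,fkuy,hpty,ikpu,ikpy,ikuy,ipuy,ktuy] rk=12  ker:fipt,kpuy
rk∂_2=22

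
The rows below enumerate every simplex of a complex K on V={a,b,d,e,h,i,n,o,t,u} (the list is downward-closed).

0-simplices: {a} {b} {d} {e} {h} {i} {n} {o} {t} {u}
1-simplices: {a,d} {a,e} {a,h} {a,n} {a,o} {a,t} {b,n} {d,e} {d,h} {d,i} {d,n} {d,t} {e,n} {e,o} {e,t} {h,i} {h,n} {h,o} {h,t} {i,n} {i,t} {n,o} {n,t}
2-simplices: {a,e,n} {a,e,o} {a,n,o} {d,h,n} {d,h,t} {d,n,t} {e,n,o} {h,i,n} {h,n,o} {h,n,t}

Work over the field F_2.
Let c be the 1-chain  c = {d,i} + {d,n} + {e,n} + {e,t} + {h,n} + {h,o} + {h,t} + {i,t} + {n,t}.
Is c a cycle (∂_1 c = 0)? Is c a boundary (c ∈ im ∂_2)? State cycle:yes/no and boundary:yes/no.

n_0=10 n_1=23 n_2=10  [Z2]
∂1: piv[ad,ae,ah,an,ao,at,bn,di] rk=8  ker:de,dh,dn,dt,en,eo,et,hi,hn,ho,ht,in,it,no,nt
∂2: piv[aen,aeo,ano,dhn,dht,dnt,hin,hno] rk=8  ker:eno,hnt
∂1c = {h} + {o}

cycle:no boundary:no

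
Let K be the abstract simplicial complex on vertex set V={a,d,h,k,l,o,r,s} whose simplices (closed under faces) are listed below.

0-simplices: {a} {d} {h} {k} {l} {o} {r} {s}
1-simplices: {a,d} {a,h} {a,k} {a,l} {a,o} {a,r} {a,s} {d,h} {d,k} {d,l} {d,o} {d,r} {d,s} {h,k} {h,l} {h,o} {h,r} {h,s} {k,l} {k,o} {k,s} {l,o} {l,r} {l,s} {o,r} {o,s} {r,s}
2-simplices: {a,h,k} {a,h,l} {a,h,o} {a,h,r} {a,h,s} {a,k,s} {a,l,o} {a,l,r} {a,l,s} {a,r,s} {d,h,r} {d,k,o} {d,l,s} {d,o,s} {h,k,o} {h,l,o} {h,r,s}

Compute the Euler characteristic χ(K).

n_0=8 n_1=27 n_2=17
χ=+8−27+17=-2

χ(K)=-2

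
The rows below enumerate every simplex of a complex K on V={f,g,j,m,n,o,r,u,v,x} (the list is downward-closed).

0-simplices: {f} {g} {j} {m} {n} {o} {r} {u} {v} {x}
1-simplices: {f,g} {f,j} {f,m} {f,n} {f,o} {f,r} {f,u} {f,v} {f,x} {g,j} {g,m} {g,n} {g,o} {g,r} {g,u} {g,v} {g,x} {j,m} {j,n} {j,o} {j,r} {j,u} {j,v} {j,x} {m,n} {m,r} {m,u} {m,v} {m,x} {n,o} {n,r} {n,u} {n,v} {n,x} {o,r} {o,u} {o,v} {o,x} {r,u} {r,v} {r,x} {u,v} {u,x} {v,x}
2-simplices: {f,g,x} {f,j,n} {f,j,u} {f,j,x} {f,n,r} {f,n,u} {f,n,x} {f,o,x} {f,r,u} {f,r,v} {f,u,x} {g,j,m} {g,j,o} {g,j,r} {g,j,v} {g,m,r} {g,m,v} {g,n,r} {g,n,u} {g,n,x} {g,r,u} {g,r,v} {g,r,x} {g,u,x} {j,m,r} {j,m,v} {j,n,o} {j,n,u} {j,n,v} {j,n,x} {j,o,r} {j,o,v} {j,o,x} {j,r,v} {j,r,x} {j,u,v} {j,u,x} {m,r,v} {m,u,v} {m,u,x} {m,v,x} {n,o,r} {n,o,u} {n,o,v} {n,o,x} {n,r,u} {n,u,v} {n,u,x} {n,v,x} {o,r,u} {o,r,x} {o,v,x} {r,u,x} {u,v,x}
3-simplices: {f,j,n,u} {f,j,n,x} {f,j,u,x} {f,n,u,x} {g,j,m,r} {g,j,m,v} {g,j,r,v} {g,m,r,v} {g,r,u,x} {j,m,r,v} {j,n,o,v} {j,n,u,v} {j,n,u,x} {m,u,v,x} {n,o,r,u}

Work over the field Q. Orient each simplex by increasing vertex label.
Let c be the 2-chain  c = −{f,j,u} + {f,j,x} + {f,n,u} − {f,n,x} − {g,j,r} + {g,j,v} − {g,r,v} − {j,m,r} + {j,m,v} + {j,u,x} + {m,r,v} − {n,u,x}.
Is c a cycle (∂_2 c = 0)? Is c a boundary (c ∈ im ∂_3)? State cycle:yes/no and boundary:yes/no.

cycle:yes boundary:yes

n_0=10 n_1=44 n_2=54 n_3=15  [Q]
∂1: piv[fg,fj,fm,fn,fo,fr,fu,fv,fx] rk=9  ker:gj,gm,gn,go,gr,gu,gv,gx,jm,jn,jo,jr,ju,jv,jx,mn,mr,mu,mv,mx,no,nr,nu,nv,nx,or,ou,ov,ox,ru,rv,rx,uv,ux,vx
∂2: piv[fgx,fjn,fju,fjx,fnr,fnu,fnx,fox,fru,frv,fux,gjm,gjo,gjr,gjv,gmr,gmv,gnr,gnu,gnx,grv,grx,jno,jnv,jor,jov,jox,jrx,juv,muv,mux,mvx,nou] rk=33  ker:gru,gux,jmr,jmv,jnu,jnx,jrv,jux,mrv,nor,nov,nox,nru,nuv,nux,nvx,oru,orx,ovx,rux,uvx
∂3: piv[fjnu,fjnx,fjux,fnux,gjmr,gjmv,gjrv,gmrv,grux,jnov,jnuv,muvx,noru] rk=13  ker:jmrv,jnux
∂2c = 0
c vs im∂3: reduces to 0 ⇒ boundary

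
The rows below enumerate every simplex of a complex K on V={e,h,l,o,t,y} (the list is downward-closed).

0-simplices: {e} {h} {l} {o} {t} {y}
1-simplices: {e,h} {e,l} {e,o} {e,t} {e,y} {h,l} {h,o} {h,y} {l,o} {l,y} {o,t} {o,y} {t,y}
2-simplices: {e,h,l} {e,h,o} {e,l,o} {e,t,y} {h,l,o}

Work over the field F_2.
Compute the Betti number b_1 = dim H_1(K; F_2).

n_0=6 n_1=13 n_2=5  [Z2]
∂1: piv[eh,el,eo,et,ey] rk=5  ker:hl,ho,hy,lo,ly,ot,oy,ty
∂2: piv[ehl,eho,elo,ety] rk=4  ker:hlo
b_1=(13−5)−4=4

b_1=4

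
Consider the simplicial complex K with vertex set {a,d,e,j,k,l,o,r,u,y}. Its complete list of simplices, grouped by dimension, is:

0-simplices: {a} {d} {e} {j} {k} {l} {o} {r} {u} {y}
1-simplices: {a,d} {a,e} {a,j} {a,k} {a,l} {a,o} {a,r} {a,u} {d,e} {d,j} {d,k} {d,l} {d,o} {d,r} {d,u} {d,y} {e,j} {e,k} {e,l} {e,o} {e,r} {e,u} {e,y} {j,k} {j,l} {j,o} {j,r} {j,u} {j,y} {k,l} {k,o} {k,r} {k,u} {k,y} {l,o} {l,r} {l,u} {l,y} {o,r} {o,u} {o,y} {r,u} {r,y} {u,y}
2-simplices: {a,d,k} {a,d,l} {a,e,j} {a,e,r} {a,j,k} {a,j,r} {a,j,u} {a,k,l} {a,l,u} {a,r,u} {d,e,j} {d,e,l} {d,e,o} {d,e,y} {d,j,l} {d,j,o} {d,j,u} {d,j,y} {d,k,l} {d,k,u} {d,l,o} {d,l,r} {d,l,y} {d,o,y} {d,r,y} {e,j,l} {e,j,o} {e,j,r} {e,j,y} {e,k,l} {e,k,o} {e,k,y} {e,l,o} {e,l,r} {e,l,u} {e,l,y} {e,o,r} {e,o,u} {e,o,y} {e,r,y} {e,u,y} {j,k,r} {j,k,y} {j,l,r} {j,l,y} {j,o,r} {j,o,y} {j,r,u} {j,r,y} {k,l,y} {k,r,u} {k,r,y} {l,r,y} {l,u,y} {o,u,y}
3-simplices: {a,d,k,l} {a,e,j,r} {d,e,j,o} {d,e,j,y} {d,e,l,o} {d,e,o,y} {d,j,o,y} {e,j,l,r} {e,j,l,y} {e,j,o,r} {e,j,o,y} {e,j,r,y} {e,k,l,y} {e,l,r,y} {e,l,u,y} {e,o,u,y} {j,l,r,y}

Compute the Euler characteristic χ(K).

χ(K)=4

n_0=10 n_1=44 n_2=55 n_3=17
χ=+10−44+55−17=4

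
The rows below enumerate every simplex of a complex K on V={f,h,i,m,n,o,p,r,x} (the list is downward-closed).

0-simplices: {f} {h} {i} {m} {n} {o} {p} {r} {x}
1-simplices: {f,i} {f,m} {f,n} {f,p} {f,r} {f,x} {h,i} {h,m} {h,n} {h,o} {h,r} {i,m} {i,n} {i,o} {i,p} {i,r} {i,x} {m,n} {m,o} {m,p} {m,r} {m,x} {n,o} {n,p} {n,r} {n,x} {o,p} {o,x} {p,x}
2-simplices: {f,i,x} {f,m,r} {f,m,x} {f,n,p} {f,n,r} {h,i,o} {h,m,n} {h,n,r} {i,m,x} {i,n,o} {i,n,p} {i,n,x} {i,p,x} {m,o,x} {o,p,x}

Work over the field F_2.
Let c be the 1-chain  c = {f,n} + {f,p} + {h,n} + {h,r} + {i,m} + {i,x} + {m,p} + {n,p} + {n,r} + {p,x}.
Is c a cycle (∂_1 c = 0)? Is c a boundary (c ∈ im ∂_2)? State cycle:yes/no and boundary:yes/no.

n_0=9 n_1=29 n_2=15  [Z2]
∂1: piv[fi,fm,fn,fp,fr,fx,hi,ho] rk=8  ker:hm,hn,hr,im,in,io,ip,ir,ix,mn,mo,mp,mr,mx,no,np,nr,nx,op,ox,px
∂2: piv[fix,fmr,fmx,fnp,fnr,hio,hmn,hnr,imx,ino,inp,inx,ipx,mox,opx] rk=15
∂1c = 0
c vs im∂2: residual ≠ 0 ⇒ not boundary

cycle:yes boundary:no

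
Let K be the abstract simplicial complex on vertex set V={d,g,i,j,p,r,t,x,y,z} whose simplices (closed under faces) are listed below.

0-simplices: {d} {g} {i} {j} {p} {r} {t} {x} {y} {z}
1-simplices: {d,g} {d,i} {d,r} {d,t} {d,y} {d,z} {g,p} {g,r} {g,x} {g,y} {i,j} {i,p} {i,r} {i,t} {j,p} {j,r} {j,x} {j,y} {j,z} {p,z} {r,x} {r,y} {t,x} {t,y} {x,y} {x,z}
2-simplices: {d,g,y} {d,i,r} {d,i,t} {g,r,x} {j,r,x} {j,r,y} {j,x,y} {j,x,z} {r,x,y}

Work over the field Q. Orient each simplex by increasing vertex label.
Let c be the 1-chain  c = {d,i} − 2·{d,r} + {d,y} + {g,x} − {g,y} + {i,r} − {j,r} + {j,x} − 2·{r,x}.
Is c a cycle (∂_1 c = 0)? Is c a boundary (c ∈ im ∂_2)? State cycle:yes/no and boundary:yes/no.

n_0=10 n_1=26 n_2=9  [Q]
∂1: piv[dg,di,dr,dt,dy,dz,gp,gx,ij] rk=9  ker:gr,gy,ip,ir,it,jp,jr,jx,jy,jz,pz,rx,ry,tx,ty,xy,xz
∂2: piv[dgy,dir,dit,grx,jrx,jry,jxy,jxz] rk=8  ker:rxy
∂1c = 0
c vs im∂2: residual ≠ 0 ⇒ not boundary

cycle:yes boundary:no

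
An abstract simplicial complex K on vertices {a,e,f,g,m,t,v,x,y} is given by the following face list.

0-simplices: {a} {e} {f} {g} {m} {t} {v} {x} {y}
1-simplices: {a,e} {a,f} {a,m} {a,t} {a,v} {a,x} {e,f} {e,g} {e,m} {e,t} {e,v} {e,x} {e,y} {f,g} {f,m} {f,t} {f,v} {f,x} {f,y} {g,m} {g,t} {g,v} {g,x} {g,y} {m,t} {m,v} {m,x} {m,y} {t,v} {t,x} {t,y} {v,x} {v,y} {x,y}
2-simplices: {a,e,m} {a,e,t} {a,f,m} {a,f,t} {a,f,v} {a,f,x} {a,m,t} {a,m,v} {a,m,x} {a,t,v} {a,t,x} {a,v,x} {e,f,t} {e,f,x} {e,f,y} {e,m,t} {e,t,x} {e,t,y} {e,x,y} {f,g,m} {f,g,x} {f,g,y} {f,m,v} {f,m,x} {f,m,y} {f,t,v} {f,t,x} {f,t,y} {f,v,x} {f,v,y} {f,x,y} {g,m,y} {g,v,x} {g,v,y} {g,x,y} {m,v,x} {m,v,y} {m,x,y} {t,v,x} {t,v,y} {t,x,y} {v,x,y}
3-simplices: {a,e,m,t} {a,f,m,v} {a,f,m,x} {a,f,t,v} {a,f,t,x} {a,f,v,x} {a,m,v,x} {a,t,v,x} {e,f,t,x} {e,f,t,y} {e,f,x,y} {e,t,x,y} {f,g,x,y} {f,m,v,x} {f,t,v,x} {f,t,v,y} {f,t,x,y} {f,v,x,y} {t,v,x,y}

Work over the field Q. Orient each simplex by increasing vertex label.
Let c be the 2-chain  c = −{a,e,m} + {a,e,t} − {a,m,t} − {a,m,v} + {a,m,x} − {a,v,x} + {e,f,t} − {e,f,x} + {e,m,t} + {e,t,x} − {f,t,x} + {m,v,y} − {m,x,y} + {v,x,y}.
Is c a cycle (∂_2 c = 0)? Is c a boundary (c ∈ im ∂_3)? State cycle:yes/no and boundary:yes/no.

cycle:yes boundary:no

n_0=9 n_1=34 n_2=42 n_3=19  [Q]
∂1: piv[ae,af,am,at,av,ax,eg,ey] rk=8  ker:ef,em,et,ev,ex,fg,fm,ft,fv,fx,fy,gm,gt,gv,gx,gy,mt,mv,mx,my,tv,tx,ty,vx,vy,xy
∂2: piv[aem,aet,afm,aft,afv,afx,amt,amv,amx,atv,atx,avx,eft,efx,efy,ety,exy,fgm,fgx,fgy,fmy,fvy,gvx] rk=23  ker:emt,etx,fmv,fmx,ftv,ftx,fty,fvx,fxy,gmy,gvy,gxy,mvx,mvy,mxy,tvx,tvy,txy,vxy
∂3: piv[aemt,afmv,afmx,aftv,aftx,afvx,amvx,atvx,eftx,efty,efxy,etxy,fgxy,ftvy,fvxy] rk=15  ker:fmvx,ftvx,ftxy,tvxy
∂2c = 0
c vs im∂3: residual ≠ 0 ⇒ not boundary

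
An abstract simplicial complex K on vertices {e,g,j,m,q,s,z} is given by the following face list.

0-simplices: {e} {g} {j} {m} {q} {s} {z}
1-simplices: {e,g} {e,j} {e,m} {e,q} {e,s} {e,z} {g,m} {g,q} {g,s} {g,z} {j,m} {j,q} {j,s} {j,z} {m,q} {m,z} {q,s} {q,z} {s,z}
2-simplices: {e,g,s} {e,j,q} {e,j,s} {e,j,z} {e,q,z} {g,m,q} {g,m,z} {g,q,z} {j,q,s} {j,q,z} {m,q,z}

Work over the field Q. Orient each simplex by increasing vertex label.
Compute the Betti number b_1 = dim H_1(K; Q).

b_1=4

n_0=7 n_1=19 n_2=11  [Q]
∂1: piv[eg,ej,em,eq,es,ez] rk=6  ker:gm,gq,gs,gz,jm,jq,js,jz,mq,mz,qs,qz,sz
∂2: piv[egs,ejq,ejs,ejz,eqz,gmq,gmz,gqz,jqs] rk=9  ker:jqz,mqz
b_1=(19−6)−9=4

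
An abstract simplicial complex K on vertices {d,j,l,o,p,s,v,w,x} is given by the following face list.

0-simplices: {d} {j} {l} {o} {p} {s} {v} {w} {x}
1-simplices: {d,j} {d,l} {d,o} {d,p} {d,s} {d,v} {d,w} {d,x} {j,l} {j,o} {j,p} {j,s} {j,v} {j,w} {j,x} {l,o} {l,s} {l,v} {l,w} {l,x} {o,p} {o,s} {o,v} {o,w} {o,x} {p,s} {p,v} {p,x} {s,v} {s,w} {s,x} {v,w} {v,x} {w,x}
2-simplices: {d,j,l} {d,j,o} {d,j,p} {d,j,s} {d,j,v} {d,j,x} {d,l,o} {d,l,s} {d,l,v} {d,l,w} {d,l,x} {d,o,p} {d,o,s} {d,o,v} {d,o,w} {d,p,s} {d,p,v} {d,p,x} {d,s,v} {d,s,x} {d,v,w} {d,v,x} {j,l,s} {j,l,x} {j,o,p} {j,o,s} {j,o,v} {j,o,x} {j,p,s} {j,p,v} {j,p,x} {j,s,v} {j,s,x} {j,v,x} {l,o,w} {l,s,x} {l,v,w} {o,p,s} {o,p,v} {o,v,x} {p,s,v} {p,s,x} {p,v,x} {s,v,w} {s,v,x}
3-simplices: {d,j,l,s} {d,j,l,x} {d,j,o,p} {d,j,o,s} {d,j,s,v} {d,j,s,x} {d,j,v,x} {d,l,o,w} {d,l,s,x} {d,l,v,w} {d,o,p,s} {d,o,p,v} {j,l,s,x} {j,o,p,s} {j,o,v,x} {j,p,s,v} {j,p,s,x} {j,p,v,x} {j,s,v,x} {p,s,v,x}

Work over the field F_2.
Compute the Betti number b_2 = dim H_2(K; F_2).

b_2=3

n_0=9 n_1=34 n_2=45 n_3=20  [Z2]
∂1: piv[dj,dl,do,dp,ds,dv,dw,dx] rk=8  ker:jl,jo,jp,js,jv,jw,jx,lo,ls,lv,lw,lx,op,os,ov,ow,ox,ps,pv,px,sv,sw,sx,vw,vx,wx
∂2: piv[djl,djo,djp,djs,djv,djx,dlo,dls,dlv,dlw,dlx,dop,dos,dov,dow,dps,dpv,dpx,dsv,dsx,dvw,dvx,jox,svw] rk=24  ker:jls,jlx,jop,jos,jov,jps,jpv,jpx,jsv,jsx,jvx,low,lsx,lvw,ops,opv,ovx,psv,psx,pvx,svx
∂3: piv[djls,djlx,djop,djos,djsv,djsx,djvx,dlow,dlsx,dlvw,dops,dopv,jops,jovx,jpsv,jpsx,jpvx,jsvx] rk=18  ker:jlsx,psvx
b_2=(45−24)−18=3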